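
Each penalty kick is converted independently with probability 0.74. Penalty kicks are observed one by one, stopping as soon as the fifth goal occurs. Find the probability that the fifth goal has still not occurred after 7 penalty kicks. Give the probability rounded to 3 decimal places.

0.265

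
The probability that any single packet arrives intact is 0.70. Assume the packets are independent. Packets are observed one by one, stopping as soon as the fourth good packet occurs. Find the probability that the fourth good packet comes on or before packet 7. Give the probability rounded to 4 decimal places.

Finishing within 7 packets ⇔ at least 4 successes in the first 7. With X ~ Binomial(7, 0.70), P(Y ≤ 7) = 1 − P(X ≤ 3).
  k=0: C(7,0)·0.70^0·0.30^7 = 0.000219
  k=1: C(7,1)·0.70^1·0.30^6 = 0.003572
  k=2: C(7,2)·0.70^2·0.30^5 = 0.025005
  k=3: C(7,3)·0.70^3·0.30^4 = 0.097240
1 − 0.126036 = 0.873964

0.8740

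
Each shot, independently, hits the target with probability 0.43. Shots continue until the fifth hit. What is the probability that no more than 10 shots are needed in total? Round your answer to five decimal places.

0.44361

Finishing within 10 shots ⇔ at least 5 successes in the first 10. With X ~ Binomial(10, 0.43), P(Y ≤ 10) = 1 − P(X ≤ 4).
  k=0: C(10,0)·0.43^0·0.57^10 = 0.0036203
  k=1: C(10,1)·0.43^1·0.57^9 = 0.0273113
  k=2: C(10,2)·0.43^2·0.57^8 = 0.0927146
  k=3: C(10,3)·0.43^3·0.57^7 = 0.1865136
  k=4: C(10,4)·0.43^4·0.57^6 = 0.2462307
1 − 0.5563906 = 0.4436094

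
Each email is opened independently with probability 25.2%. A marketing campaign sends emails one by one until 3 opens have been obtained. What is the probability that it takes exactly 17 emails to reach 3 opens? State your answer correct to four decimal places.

Y = trial on which the third success occurs; negative binomial, r=3, p=0.252.
P(Y=17) = C(16,2) · p^3 · (1−p)^14
= 120 · 0.016003 · 0.017164 = 0.032961

0.0330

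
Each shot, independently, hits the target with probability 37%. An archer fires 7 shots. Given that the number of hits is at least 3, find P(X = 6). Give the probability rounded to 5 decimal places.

0.02204

X ~ Binomial(7, 0.37). Want P(X=6 | X≥3) = P(X=6) / P(X≥3).
P(X=6) = C(7,6)·0.37^6·0.63^1 = 0.0113149
P(X≥3) = 1 − 0.0393898 − 0.1619359 − 0.2853156 = 0.5133587
Ratio = 0.0113149 / 0.5133587 = 0.0220408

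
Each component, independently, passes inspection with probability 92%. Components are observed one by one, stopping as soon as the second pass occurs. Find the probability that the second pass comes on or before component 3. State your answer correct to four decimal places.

0.9818

Finishing within 3 components ⇔ at least 2 successes in the first 3. With X ~ Binomial(3, 0.92), P(Y ≤ 3) = 1 − P(X ≤ 1).
  k=0: C(3,0)·0.92^0·0.08^3 = 0.000512
  k=1: C(3,1)·0.92^1·0.08^2 = 0.017664
1 − 0.018176 = 0.981824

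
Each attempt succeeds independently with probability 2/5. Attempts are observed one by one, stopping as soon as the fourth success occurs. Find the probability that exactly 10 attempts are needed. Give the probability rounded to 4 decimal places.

0.1003

Y = trial on which the fourth success occurs; negative binomial, r=4, p=0.40.
P(Y=10) = C(9,3) · p^4 · (1−p)^6
= 84 · 0.0256 · 0.046656 = 0.100329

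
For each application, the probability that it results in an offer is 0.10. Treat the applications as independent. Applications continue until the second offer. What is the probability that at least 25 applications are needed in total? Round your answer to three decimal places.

0.292

Needing more than 24 applications ⇔ fewer than 2 successes in the first 24. With X ~ Binomial(24, 0.10), P(Y > 24) = P(X ≤ 1).
  k=0: C(24,0)·0.10^0·0.90^24 = 0.07977
  k=1: C(24,1)·0.10^1·0.90^23 = 0.21271
P(X ≤ 1) = 0.29248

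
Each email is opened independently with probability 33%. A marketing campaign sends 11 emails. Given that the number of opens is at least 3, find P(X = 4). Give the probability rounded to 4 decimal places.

0.3126

X ~ Binomial(11, 0.33). Want P(X=4 | X≥3) = P(X=4) / P(X≥3).
P(X=4) = C(11,4)·0.33^4·0.67^7 = 0.237188
P(X≥3) = 1 − 0.012213 − 0.066169 − 0.162954 = 0.758664
Ratio = 0.237188 / 0.758664 = 0.312639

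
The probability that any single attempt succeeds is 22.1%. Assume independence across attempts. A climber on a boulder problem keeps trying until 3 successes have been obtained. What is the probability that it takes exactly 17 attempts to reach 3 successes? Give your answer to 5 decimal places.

0.03925

Y = trial on which the third success occurs; negative binomial, r=3, p=0.221.
P(Y=17) = C(16,2) · p^3 · (1−p)^14
= 120 · 0.010794 · 0.030306 = 0.0392539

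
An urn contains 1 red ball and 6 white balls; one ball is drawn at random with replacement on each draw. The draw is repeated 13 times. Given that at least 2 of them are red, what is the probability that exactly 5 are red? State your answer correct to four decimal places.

0.0389

X ~ Binomial(13, 0.142857). Want P(X=5 | X≥2) = P(X=5) / P(X≥2).
P(X=5) = C(13,5)·0.142857^5·0.857143^8 = 0.022311
P(X≥2) = 1 − 0.134801 − 0.292068 = 0.573132
Ratio = 0.022311 / 0.573132 = 0.038928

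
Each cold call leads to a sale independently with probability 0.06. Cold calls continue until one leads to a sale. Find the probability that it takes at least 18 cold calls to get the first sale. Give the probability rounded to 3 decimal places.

Y = number of cold calls to the first success; geometric, p = 0.06.
P(Y > 17) = P(first 17 all fail) = (1−p)^17 = 0.34928

0.349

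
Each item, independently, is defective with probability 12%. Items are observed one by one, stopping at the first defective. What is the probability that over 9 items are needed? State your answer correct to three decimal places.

0.316

Y = number of items to the first success; geometric, p = 0.12.
P(Y > 9) = P(first 9 all fail) = (1−p)^9 = 0.31648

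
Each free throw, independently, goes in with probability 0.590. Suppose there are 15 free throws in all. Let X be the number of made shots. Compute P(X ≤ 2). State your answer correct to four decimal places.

0.0004

X ~ Binomial(15, 0.59); P(X ≤ 2) = Σ C(15,k) p^k (1−p)^(15−k) over k:
  k=0: C(15,0)·0.59^0·0.41^15 = 0.000002
  k=1: C(15,1)·0.59^1·0.41^14 = 0.000034
  k=2: C(15,2)·0.59^2·0.41^13 = 0.000338
Total = 0.000373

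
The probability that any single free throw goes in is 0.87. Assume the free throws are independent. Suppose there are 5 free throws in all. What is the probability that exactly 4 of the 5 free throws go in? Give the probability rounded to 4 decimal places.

X ~ Binomial(n=5, p=0.87).
P(X=4) = C(5,4) · p^4 · (1−p)^1
= 5 · 0.5729 · 0.13 = 0.372383

0.3724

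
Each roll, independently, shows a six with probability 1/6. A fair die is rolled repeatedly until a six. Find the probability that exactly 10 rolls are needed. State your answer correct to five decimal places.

0.03230

Geometric (trials to first success), p = 0.166667.
P(Y = 10) = (1−p)^9 · p = 0.19381 · 0.166667 = 0.0323011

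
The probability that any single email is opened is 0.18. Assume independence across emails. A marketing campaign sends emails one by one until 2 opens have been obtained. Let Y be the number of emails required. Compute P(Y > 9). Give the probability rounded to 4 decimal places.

Needing more than 9 emails ⇔ fewer than 2 successes in the first 9. With X ~ Binomial(9, 0.18), P(Y > 9) = P(X ≤ 1).
  k=0: C(9,0)·0.18^0·0.82^9 = 0.167620
  k=1: C(9,1)·0.18^1·0.82^8 = 0.331151
P(X ≤ 1) = 0.498770

0.4988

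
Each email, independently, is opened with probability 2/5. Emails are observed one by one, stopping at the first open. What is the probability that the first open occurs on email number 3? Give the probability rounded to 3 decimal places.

0.144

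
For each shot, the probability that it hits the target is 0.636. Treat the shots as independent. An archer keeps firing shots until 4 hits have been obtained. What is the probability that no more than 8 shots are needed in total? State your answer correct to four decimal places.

0.8770

Finishing within 8 shots ⇔ at least 4 successes in the first 8. With X ~ Binomial(8, 0.636), P(Y ≤ 8) = 1 − P(X ≤ 3).
  k=0: C(8,0)·0.636^0·0.364^8 = 0.000308
  k=1: C(8,1)·0.636^1·0.364^7 = 0.004308
  k=2: C(8,2)·0.636^2·0.364^6 = 0.026344
  k=3: C(8,3)·0.636^3·0.364^5 = 0.092059
1 − 0.123019 = 0.876981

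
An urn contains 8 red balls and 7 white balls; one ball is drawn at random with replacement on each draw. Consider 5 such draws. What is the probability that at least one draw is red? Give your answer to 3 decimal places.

0.978

P(at least one) = 1 − P(none) = 1 − (1 − 0.533333)^5
= 1 − 0.02213 = 0.97787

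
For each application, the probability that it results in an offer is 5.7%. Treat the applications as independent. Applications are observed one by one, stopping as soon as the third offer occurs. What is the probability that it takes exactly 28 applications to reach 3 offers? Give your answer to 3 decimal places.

0.015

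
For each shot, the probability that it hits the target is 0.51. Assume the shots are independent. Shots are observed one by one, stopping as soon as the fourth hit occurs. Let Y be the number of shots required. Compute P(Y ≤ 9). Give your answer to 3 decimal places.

Finishing within 9 shots ⇔ at least 4 successes in the first 9. With X ~ Binomial(9, 0.51), P(Y ≤ 9) = 1 − P(X ≤ 3).
  k=0: C(9,0)·0.51^0·0.49^9 = 0.00163
  k=1: C(9,1)·0.51^1·0.49^8 = 0.01525
  k=2: C(9,2)·0.51^2·0.49^7 = 0.06351
  k=3: C(9,3)·0.51^3·0.49^6 = 0.15423
1 − 0.23462 = 0.76538

0.765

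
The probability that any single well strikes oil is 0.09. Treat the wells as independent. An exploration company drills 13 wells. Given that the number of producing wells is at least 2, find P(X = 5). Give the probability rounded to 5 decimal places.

0.01085

X ~ Binomial(13, 0.09). Want P(X=5 | X≥2) = P(X=5) / P(X≥2).
P(X=5) = C(13,5)·0.09^5·0.91^8 = 0.0035737
P(X≥2) = 1 − 0.2934527 − 0.3772963 = 0.3292510
Ratio = 0.0035737 / 0.3292510 = 0.0108541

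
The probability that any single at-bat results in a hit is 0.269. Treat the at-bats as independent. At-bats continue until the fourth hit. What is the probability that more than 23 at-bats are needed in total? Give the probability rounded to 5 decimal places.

0.09786

Needing more than 23 at-bats ⇔ fewer than 4 successes in the first 23. With X ~ Binomial(23, 0.269), P(Y > 23) = P(X ≤ 3).
  k=0: C(23,0)·0.269^0·0.731^23 = 0.0007415
  k=1: C(23,1)·0.269^1·0.731^22 = 0.0062757
  k=2: C(23,2)·0.269^2·0.731^21 = 0.0254033
  k=3: C(23,3)·0.269^3·0.731^20 = 0.0654369
P(X ≤ 3) = 0.0978574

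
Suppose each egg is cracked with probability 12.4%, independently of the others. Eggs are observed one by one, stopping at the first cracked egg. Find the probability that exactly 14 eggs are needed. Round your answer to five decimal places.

Geometric (trials to first success), p = 0.124.
P(Y = 14) = (1−p)^13 · p = 0.17888 · 0.124 = 0.0221807

0.02218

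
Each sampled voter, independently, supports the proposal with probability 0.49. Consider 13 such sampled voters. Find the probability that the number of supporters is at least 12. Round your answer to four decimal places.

0.0014

X ~ Binomial(13, 0.49); P(X ≥ 12) = Σ C(13,k) p^k (1−p)^(13−k) over k:
  k=12: C(13,12)·0.49^12·0.51^1 = 0.001270
  k=13: C(13,13)·0.49^13·0.51^0 = 0.000094
Total = 0.001364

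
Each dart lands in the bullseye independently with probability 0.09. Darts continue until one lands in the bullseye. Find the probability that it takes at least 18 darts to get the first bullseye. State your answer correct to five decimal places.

0.20124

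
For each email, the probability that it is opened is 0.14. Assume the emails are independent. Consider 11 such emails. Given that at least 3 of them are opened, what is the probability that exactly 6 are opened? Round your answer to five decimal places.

0.00855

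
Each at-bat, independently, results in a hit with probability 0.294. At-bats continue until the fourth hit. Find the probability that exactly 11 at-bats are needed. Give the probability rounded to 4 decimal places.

Y = trial on which the fourth success occurs; negative binomial, r=4, p=0.294.
P(Y=11) = C(10,3) · p^4 · (1−p)^7
= 120 · 0.0074712 · 0.087424 = 0.078380

0.0784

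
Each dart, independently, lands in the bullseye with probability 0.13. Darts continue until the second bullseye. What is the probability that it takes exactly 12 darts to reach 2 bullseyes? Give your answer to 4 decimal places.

0.0462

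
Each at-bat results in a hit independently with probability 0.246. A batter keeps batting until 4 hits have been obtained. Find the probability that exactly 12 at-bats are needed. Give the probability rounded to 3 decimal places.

Y = trial on which the fourth success occurs; negative binomial, r=4, p=0.246.
P(Y=12) = C(11,3) · p^4 · (1−p)^8
= 165 · 0.0036622 · 0.10446 = 0.06312

0.063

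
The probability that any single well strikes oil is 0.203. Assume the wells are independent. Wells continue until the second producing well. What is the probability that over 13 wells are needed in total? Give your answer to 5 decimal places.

Needing more than 13 wells ⇔ fewer than 2 successes in the first 13. With X ~ Binomial(13, 0.203), P(Y > 13) = P(X ≤ 1).
  k=0: C(13,0)·0.203^0·0.797^13 = 0.0523550
  k=1: C(13,1)·0.203^1·0.797^12 = 0.1733561
P(X ≤ 1) = 0.2257111

0.22571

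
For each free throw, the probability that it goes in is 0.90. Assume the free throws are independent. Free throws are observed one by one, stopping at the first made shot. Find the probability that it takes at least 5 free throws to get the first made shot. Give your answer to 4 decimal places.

Y = number of free throws to the first success; geometric, p = 0.90.
P(Y > 4) = P(first 4 all fail) = (1−p)^4 = 0.000100

0.0001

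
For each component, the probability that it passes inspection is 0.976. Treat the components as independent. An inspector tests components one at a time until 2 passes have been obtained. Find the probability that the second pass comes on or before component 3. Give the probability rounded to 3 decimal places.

0.998

Finishing within 3 components ⇔ at least 2 successes in the first 3. With X ~ Binomial(3, 0.976), P(Y ≤ 3) = 1 − P(X ≤ 1).
  k=0: C(3,0)·0.976^0·0.024^3 = 0.00001
  k=1: C(3,1)·0.976^1·0.024^2 = 0.00169
1 − 0.00170 = 0.99830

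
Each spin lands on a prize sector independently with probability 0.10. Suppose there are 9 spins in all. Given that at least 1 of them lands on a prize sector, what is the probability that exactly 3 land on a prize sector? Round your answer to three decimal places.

X ~ Binomial(9, 0.10). Want P(X=3 | X≥1) = P(X=3) / P(X≥1).
P(X=3) = C(9,3)·0.10^3·0.90^6 = 0.04464
P(X≥1) = 1 − 0.38742 = 0.61258
Ratio = 0.04464 / 0.61258 = 0.07287

0.073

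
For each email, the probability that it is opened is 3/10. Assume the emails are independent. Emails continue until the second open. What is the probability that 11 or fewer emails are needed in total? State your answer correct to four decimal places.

0.8870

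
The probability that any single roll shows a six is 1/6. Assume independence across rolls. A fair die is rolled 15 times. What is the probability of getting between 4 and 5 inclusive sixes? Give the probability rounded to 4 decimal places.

X ~ Binomial(15, 0.166667); P(4 ≤ X ≤ 5) = Σ C(15,k) p^k (1−p)^(15−k) over k:
  k=4: C(15,4)·0.166667^4·0.833333^11 = 0.141754
  k=5: C(15,5)·0.166667^5·0.833333^10 = 0.062372
Total = 0.204125

0.2041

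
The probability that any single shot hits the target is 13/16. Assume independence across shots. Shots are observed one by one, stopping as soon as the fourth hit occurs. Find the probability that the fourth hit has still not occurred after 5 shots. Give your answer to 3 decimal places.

Needing more than 5 shots ⇔ fewer than 4 successes in the first 5. With X ~ Binomial(5, 0.8125), P(Y > 5) = P(X ≤ 3).
  k=0: C(5,0)·0.8125^0·0.1875^5 = 0.00023
  k=1: C(5,1)·0.8125^1·0.1875^4 = 0.00502
  k=2: C(5,2)·0.8125^2·0.1875^3 = 0.04352
  k=3: C(5,3)·0.8125^3·0.1875^2 = 0.18857
P(X ≤ 3) = 0.23734

0.237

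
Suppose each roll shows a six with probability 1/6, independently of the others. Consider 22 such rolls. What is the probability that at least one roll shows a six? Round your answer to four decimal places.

0.9819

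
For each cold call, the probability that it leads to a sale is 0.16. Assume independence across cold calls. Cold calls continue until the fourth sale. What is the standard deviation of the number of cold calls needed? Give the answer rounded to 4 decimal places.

11.4564

Y = total cold calls until the fourth success; negative binomial with r=4, p=0.16.
SD(Y) = √[r(1−p)/p²] = √(131.250000) = 11.456439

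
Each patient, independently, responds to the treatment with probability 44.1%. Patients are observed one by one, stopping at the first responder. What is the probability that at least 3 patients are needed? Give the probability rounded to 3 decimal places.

Y = number of patients to the first success; geometric, p = 0.441.
P(Y > 2) = P(first 2 all fail) = (1−p)^2 = 0.31248

0.312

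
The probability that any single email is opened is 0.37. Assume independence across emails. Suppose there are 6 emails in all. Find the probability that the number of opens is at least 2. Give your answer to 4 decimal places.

X ~ Binomial(6, 0.37); P(X ≥ 2) = Σ C(6,k) p^k (1−p)^(6−k) over k:
  k=2: C(6,2)·0.37^2·0.63^4 = 0.323487
  k=3: C(6,3)·0.37^3·0.63^3 = 0.253313
  k=4: C(6,4)·0.37^4·0.63^2 = 0.111578
  k=5: C(6,5)·0.37^5·0.63^1 = 0.026212
  k=6: C(6,6)·0.37^6·0.63^0 = 0.002566
Total = 0.717156

0.7172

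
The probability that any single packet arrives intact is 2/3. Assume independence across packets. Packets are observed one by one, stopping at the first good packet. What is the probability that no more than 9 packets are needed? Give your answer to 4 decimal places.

Y = number of packets to the first success; geometric, p = 0.666667.
P(Y ≤ 9) = 1 − (1−p)^9 = 1 − 0.000051 = 0.999949

0.9999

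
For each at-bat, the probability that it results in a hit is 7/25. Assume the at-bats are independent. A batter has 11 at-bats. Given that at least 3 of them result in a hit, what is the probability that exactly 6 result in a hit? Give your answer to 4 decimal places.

0.0680

X ~ Binomial(11, 0.28). Want P(X=6 | X≥3) = P(X=6) / P(X≥3).
P(X=6) = C(11,6)·0.28^6·0.72^5 = 0.043078
P(X≥3) = 1 − 0.026956 − 0.115312 − 0.224218 = 0.633513
Ratio = 0.043078 / 0.633513 = 0.067998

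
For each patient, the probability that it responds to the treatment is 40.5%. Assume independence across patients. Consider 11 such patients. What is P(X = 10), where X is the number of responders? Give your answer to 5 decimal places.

X ~ Binomial(n=11, p=0.405).
P(X=10) = C(11,10) · p^10 · (1−p)^1
= 11 · 0.00011873 · 0.595 = 0.0007771

0.00078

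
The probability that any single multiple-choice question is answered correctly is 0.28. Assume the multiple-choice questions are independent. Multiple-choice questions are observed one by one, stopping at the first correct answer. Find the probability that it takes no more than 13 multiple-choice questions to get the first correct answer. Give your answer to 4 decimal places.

Y = number of multiple-choice questions to the first success; geometric, p = 0.28.
P(Y ≤ 13) = 1 − (1−p)^13 = 1 − 0.013974 = 0.986026

0.9860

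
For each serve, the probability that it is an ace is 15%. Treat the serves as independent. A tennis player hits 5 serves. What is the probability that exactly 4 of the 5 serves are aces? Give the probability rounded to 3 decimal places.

X ~ Binomial(n=5, p=0.15).
P(X=4) = C(5,4) · p^4 · (1−p)^1
= 5 · 0.00050625 · 0.85 = 0.00215

0.002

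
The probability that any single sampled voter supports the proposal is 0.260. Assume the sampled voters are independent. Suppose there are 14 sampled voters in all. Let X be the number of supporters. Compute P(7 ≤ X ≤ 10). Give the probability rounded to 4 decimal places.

0.0466

X ~ Binomial(14, 0.26); P(7 ≤ X ≤ 10) = Σ C(14,k) p^k (1−p)^(14−k) over k:
  k=7: C(14,7)·0.26^7·0.74^7 = 0.033495
  k=8: C(14,8)·0.26^8·0.74^6 = 0.010298
  k=9: C(14,9)·0.26^9·0.74^5 = 0.002412
  k=10: C(14,10)·0.26^10·0.74^4 = 0.000424
Total = 0.046628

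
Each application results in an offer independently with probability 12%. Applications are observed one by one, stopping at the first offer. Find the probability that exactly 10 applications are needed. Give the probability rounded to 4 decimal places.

Geometric (trials to first success), p = 0.12.
P(Y = 10) = (1−p)^9 · p = 0.31648 · 0.12 = 0.037977

0.0380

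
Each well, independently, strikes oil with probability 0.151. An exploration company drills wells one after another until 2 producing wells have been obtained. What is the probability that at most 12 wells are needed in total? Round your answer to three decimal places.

Finishing within 12 wells ⇔ at least 2 successes in the first 12. With X ~ Binomial(12, 0.151), P(Y ≤ 12) = 1 − P(X ≤ 1).
  k=0: C(12,0)·0.151^0·0.849^12 = 0.14025
  k=1: C(12,1)·0.151^1·0.849^11 = 0.29932
1 − 0.43957 = 0.56043

0.560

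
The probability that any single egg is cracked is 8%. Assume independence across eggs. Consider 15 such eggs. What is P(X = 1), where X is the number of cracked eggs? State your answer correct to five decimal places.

X ~ Binomial(n=15, p=0.08).
P(X=1) = C(15,1) · p^1 · (1−p)^14
= 15 · 0.08 · 0.31119 = 0.3734314

0.37343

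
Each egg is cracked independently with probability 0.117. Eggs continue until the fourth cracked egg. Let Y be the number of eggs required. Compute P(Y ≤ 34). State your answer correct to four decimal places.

Finishing within 34 eggs ⇔ at least 4 successes in the first 34. With X ~ Binomial(34, 0.117), P(Y ≤ 34) = 1 − P(X ≤ 3).
  k=0: C(34,0)·0.117^0·0.883^34 = 0.014543
  k=1: C(34,1)·0.117^1·0.883^33 = 0.065519
  k=2: C(34,2)·0.117^2·0.883^32 = 0.143244
  k=3: C(34,3)·0.117^3·0.883^31 = 0.202456
1 − 0.425763 = 0.574237

0.5742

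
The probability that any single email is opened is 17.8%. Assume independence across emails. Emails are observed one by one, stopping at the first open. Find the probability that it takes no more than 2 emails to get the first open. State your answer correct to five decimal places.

0.32432

Y = number of emails to the first success; geometric, p = 0.178.
P(Y ≤ 2) = 1 − (1−p)^2 = 1 − 0.6756840 = 0.3243160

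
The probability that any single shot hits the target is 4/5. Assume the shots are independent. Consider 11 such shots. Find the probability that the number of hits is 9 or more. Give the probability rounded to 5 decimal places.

X ~ Binomial(11, 0.80); P(X ≥ 9) = Σ C(11,k) p^k (1−p)^(11−k) over k:
  k=9: C(11,9)·0.80^9·0.20^2 = 0.2952790
  k=10: C(11,10)·0.80^10·0.20^1 = 0.2362232
  k=11: C(11,11)·0.80^11·0.20^0 = 0.0858993
Total = 0.6174015

0.61740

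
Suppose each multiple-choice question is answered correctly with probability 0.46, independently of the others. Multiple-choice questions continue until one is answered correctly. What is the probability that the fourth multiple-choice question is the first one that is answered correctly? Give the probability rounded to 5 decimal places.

Geometric (trials to first success), p = 0.46.
P(Y = 4) = (1−p)^3 · p = 0.15746 · 0.46 = 0.0724334

0.07243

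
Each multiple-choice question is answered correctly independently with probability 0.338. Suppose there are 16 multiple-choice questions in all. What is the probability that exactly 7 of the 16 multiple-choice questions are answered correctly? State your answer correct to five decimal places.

0.14079

X ~ Binomial(n=16, p=0.338).
P(X=7) = C(16,7) · p^7 · (1−p)^9
= 11440 · 0.00050398 · 0.024419 = 0.1407877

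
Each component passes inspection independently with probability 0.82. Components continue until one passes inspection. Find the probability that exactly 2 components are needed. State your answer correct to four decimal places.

0.1476

Geometric (trials to first success), p = 0.82.
P(Y = 2) = (1−p)^1 · p = 0.18 · 0.82 = 0.147600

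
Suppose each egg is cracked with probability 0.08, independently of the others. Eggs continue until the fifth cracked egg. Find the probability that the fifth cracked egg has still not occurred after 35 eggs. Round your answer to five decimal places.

Needing more than 35 eggs ⇔ fewer than 5 successes in the first 35. With X ~ Binomial(35, 0.08), P(Y > 35) = P(X ≤ 4).
  k=0: C(35,0)·0.08^0·0.92^35 = 0.0540224
  k=1: C(35,1)·0.08^1·0.92^34 = 0.1644160
  k=2: C(35,2)·0.08^2·0.92^33 = 0.2430498
  k=3: C(35,3)·0.08^3·0.92^32 = 0.2324824
  k=4: C(35,4)·0.08^4·0.92^31 = 0.1617269
P(X ≤ 4) = 0.8556975

0.85570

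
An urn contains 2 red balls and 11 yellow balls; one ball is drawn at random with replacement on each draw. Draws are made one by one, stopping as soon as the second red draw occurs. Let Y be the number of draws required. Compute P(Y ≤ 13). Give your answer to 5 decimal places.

Finishing within 13 draws ⇔ at least 2 successes in the first 13. With X ~ Binomial(13, 0.153846), P(Y ≤ 13) = 1 − P(X ≤ 1).
  k=0: C(13,0)·0.153846^0·0.846154^13 = 0.1139833
  k=1: C(13,1)·0.153846^1·0.846154^12 = 0.2694151
1 − 0.3833985 = 0.6166015

0.61660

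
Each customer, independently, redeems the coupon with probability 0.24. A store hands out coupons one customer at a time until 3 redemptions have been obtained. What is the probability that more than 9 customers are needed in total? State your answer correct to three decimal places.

0.629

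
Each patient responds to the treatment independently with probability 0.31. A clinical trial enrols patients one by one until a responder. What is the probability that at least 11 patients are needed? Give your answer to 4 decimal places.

0.0245

Y = number of patients to the first success; geometric, p = 0.31.
P(Y > 10) = P(first 10 all fail) = (1−p)^10 = 0.024462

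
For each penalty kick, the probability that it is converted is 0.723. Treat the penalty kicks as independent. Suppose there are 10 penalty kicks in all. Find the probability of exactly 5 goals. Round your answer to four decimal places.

X ~ Binomial(n=10, p=0.723).
P(X=5) = C(10,5) · p^5 · (1−p)^5
= 252 · 0.19756 · 0.0016308 = 0.081188

0.0812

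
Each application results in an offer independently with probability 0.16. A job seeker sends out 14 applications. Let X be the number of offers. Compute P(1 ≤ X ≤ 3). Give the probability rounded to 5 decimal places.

0.73875

X ~ Binomial(14, 0.16); P(1 ≤ X ≤ 3) = Σ C(14,k) p^k (1−p)^(14−k) over k:
  k=1: C(14,1)·0.16^1·0.84^13 = 0.2322088
  k=2: C(14,2)·0.16^2·0.84^12 = 0.2874967
  k=3: C(14,3)·0.16^3·0.84^11 = 0.2190451
Total = 0.7387506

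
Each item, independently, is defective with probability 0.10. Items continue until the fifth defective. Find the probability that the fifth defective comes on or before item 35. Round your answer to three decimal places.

0.269

Finishing within 35 items ⇔ at least 5 successes in the first 35. With X ~ Binomial(35, 0.10), P(Y ≤ 35) = 1 − P(X ≤ 4).
  k=0: C(35,0)·0.10^0·0.90^35 = 0.02503
  k=1: C(35,1)·0.10^1·0.90^34 = 0.09734
  k=2: C(35,2)·0.10^2·0.90^33 = 0.18387
  k=3: C(35,3)·0.10^3·0.90^32 = 0.22473
  k=4: C(35,4)·0.10^4·0.90^31 = 0.19976
1 − 0.73075 = 0.26925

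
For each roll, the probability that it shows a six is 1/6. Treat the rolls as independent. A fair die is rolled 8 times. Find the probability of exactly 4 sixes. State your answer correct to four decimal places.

0.0260

X ~ Binomial(n=8, p=0.166667).
P(X=4) = C(8,4) · p^4 · (1−p)^4
= 70 · 0.0007716 · 0.48225 = 0.026048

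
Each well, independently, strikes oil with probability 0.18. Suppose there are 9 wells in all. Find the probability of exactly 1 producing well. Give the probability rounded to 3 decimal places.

0.331

X ~ Binomial(n=9, p=0.18).
P(X=1) = C(9,1) · p^1 · (1−p)^8
= 9 · 0.18 · 0.20441 = 0.33115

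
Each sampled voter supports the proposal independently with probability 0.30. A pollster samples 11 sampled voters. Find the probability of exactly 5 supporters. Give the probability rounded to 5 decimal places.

X ~ Binomial(n=11, p=0.30).
P(X=5) = C(11,5) · p^5 · (1−p)^6
= 462 · 0.00243 · 0.11765 = 0.1320798

0.13208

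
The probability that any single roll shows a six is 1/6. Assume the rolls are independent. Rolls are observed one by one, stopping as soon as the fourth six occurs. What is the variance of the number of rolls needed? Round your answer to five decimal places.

120.00000

Y = total rolls until the fourth success; negative binomial with r=4, p=0.166667.
Var(Y) = r(1−p)/p² = 4·0.833333 / 0.166667² = 120.0000000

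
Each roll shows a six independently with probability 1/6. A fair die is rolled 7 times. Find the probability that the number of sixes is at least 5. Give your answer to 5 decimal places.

X ~ Binomial(7, 0.166667); P(X ≥ 5) = Σ C(7,k) p^k (1−p)^(7−k) over k:
  k=5: C(7,5)·0.166667^5·0.833333^2 = 0.0018754
  k=6: C(7,6)·0.166667^6·0.833333^1 = 0.0001250
  k=7: C(7,7)·0.166667^7·0.833333^0 = 0.0000036
Total = 0.0020040

0.00200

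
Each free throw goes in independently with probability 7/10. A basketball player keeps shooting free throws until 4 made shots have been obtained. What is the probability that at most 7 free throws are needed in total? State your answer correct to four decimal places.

0.8740

Finishing within 7 free throws ⇔ at least 4 successes in the first 7. With X ~ Binomial(7, 0.70), P(Y ≤ 7) = 1 − P(X ≤ 3).
  k=0: C(7,0)·0.70^0·0.30^7 = 0.000219
  k=1: C(7,1)·0.70^1·0.30^6 = 0.003572
  k=2: C(7,2)·0.70^2·0.30^5 = 0.025005
  k=3: C(7,3)·0.70^3·0.30^4 = 0.097240
1 − 0.126036 = 0.873964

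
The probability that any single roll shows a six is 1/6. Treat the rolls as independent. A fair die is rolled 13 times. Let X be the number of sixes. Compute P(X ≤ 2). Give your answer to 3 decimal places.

0.628

X ~ Binomial(13, 0.166667); P(X ≤ 2) = Σ C(13,k) p^k (1−p)^(13−k) over k:
  k=0: C(13,0)·0.166667^0·0.833333^13 = 0.09346
  k=1: C(13,1)·0.166667^1·0.833333^12 = 0.24301
  k=2: C(13,2)·0.166667^2·0.833333^11 = 0.29161
Total = 0.62808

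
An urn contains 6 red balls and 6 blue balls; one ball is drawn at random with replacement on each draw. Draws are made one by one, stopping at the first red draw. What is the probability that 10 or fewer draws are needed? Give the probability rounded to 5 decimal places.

0.99902

Y = number of draws to the first success; geometric, p = 0.50.
P(Y ≤ 10) = 1 − (1−p)^10 = 1 − 0.0009766 = 0.9990234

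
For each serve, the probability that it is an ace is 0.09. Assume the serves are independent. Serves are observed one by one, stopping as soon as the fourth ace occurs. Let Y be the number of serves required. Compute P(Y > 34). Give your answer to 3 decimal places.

Needing more than 34 serves ⇔ fewer than 4 successes in the first 34. With X ~ Binomial(34, 0.09), P(Y > 34) = P(X ≤ 3).
  k=0: C(34,0)·0.09^0·0.91^34 = 0.04050
  k=1: C(34,1)·0.09^1·0.91^33 = 0.13617
  k=2: C(34,2)·0.09^2·0.91^32 = 0.22221
  k=3: C(34,3)·0.09^3·0.91^31 = 0.23442
P(X ≤ 3) = 0.63331

0.633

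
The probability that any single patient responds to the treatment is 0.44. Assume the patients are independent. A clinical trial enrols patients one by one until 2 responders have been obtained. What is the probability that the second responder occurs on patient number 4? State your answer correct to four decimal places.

Y = trial on which the second success occurs; negative binomial, r=2, p=0.44.
P(Y=4) = C(3,1) · p^2 · (1−p)^2
= 3 · 0.1936 · 0.3136 = 0.182139

0.1821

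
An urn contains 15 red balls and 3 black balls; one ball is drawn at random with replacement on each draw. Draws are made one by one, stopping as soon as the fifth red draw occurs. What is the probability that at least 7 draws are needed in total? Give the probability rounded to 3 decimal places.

Needing more than 6 draws ⇔ fewer than 5 successes in the first 6. With X ~ Binomial(6, 0.833333), P(Y > 6) = P(X ≤ 4).
  k=0: C(6,0)·0.833333^0·0.166667^6 = 0.00002
  k=1: C(6,1)·0.833333^1·0.166667^5 = 0.00064
  k=2: C(6,2)·0.833333^2·0.166667^4 = 0.00804
  k=3: C(6,3)·0.833333^3·0.166667^3 = 0.05358
  k=4: C(6,4)·0.833333^4·0.166667^2 = 0.20094
P(X ≤ 4) = 0.26322

0.263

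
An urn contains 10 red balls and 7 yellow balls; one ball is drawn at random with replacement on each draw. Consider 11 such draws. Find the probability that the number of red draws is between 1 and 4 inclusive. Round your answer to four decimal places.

X ~ Binomial(11, 0.588235); P(1 ≤ X ≤ 4) = Σ C(11,k) p^k (1−p)^(11−k) over k:
  k=1: C(11,1)·0.588235^1·0.411765^10 = 0.000907
  k=2: C(11,2)·0.588235^2·0.411765^9 = 0.006476
  k=3: C(11,3)·0.588235^3·0.411765^8 = 0.027754
  k=4: C(11,4)·0.588235^4·0.411765^7 = 0.079298
Total = 0.114435

0.1144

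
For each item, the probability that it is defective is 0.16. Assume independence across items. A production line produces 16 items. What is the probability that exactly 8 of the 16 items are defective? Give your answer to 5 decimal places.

X ~ Binomial(n=16, p=0.16).
P(X=8) = C(16,8) · p^8 · (1−p)^8
= 12870 · 4.295e-07 · 0.24788 = 0.0013702

0.00137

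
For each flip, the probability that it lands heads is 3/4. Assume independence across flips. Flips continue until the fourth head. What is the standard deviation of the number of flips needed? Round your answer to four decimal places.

1.3333

Y = total flips until the fourth success; negative binomial with r=4, p=0.75.
SD(Y) = √[r(1−p)/p²] = √(1.777778) = 1.333333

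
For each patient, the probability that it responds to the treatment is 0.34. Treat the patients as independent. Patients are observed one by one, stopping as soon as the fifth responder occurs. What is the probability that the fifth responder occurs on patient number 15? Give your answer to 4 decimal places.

0.0713

Y = trial on which the fifth success occurs; negative binomial, r=5, p=0.34.
P(Y=15) = C(14,4) · p^5 · (1−p)^10
= 1001 · 0.0045435 · 0.015683 = 0.071329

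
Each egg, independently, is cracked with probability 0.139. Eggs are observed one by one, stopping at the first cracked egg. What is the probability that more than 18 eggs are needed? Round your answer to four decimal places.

Y = number of eggs to the first success; geometric, p = 0.139.
P(Y > 18) = P(first 18 all fail) = (1−p)^18 = 0.067617

0.0676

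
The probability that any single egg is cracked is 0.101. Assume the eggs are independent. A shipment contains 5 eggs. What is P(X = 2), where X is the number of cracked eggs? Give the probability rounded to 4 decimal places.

X ~ Binomial(n=5, p=0.101).
P(X=2) = C(5,2) · p^2 · (1−p)^3
= 10 · 0.010201 · 0.72657 = 0.074118

0.0741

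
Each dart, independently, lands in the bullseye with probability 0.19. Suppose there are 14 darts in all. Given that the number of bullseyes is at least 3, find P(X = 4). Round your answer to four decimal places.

0.3087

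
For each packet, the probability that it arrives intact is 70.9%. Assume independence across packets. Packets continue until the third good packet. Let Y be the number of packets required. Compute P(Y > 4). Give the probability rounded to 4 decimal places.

Needing more than 4 packets ⇔ fewer than 3 successes in the first 4. With X ~ Binomial(4, 0.709), P(Y > 4) = P(X ≤ 2).
  k=0: C(4,0)·0.709^0·0.291^4 = 0.007171
  k=1: C(4,1)·0.709^1·0.291^3 = 0.069885
  k=2: C(4,2)·0.709^2·0.291^2 = 0.255405
P(X ≤ 2) = 0.332461

0.3325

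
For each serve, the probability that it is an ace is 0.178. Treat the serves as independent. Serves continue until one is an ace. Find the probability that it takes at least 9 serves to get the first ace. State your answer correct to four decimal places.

0.2084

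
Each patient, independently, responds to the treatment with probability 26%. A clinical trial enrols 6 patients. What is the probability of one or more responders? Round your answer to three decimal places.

P(at least one) = 1 − P(none) = 1 − (1 − 0.26)^6
= 1 − 0.16421 = 0.83579

0.836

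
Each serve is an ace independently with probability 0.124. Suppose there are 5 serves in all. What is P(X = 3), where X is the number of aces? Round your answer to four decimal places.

X ~ Binomial(n=5, p=0.124).
P(X=3) = C(5,3) · p^3 · (1−p)^2
= 10 · 0.0019066 · 0.76738 = 0.014631

0.0146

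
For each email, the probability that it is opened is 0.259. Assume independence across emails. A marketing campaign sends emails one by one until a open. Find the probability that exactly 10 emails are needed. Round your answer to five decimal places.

0.01744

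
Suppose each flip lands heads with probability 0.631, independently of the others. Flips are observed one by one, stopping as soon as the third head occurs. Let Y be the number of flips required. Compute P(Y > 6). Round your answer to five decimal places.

0.13915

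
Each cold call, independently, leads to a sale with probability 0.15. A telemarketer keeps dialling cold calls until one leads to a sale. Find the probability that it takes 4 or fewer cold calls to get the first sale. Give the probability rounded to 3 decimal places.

Y = number of cold calls to the first success; geometric, p = 0.15.
P(Y ≤ 4) = 1 − (1−p)^4 = 1 − 0.52201 = 0.47799

0.478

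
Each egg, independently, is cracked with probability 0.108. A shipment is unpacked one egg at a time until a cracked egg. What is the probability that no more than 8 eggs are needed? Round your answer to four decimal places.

0.5992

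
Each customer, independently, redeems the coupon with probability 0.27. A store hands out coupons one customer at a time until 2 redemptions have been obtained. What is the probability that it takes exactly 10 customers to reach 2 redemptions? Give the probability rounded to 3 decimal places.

0.053

Y = trial on which the second success occurs; negative binomial, r=2, p=0.27.
P(Y=10) = C(9,1) · p^2 · (1−p)^8
= 9 · 0.0729 · 0.080646 = 0.05291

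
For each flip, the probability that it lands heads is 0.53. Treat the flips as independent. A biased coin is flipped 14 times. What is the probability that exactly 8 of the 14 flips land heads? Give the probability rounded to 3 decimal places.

X ~ Binomial(n=14, p=0.53).
P(X=8) = C(14,8) · p^8 · (1−p)^6
= 3003 · 0.006226 · 0.010779 = 0.20153

0.202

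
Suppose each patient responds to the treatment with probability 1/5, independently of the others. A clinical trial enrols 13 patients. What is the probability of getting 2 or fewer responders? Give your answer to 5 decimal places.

0.50165

X ~ Binomial(13, 0.20); P(X ≤ 2) = Σ C(13,k) p^k (1−p)^(13−k) over k:
  k=0: C(13,0)·0.20^0·0.80^13 = 0.0549756
  k=1: C(13,1)·0.20^1·0.80^12 = 0.1786706
  k=2: C(13,2)·0.20^2·0.80^11 = 0.2680060
Total = 0.5016522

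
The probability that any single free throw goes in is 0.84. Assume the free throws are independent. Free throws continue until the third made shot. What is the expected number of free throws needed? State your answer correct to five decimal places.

3.57143

Y = total free throws until the third success; negative binomial with r=3, p=0.84.
E[Y] = r / p = 3 / 0.84 = 3.5714286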